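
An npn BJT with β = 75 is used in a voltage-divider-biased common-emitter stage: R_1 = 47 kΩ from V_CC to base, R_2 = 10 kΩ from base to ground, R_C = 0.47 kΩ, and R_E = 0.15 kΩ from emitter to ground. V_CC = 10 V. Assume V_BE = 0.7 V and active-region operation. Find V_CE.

V_CE ≈ 7.5 V

Thevenize the base divider: V_Th = V_CC·R_2/(R_1+R_2) = 10×10/57 = 1.75 V, R_Th = R_1‖R_2 = 8.25 kΩ.
Base-emitter loop: V_Th = I_B·R_Th + V_BE + (β+1)I_B·R_E, so I_B = (1.75 − 0.7) / (8.25 + 76×0.15) = 0.0537 mA.
I_C = β·I_B = 75×0.0537 = 4.03 mA, and I_E = (β+1)I_B = 4.08 mA.
V_CE = V_CC − I_C·R_C − I_E·R_E = 10 − 4.03×0.47 − 4.08×0.15 = 7.5 V.
V_CE = 7.5 V > 0.2 V confirms active-region operation.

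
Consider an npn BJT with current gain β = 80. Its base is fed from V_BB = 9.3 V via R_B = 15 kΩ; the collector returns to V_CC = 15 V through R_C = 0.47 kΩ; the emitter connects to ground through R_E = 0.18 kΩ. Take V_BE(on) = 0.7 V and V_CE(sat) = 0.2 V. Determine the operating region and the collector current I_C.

saturation; I_C ≈ 23 mA

Assume active: I_B = (9.3 − 0.7)/(15 + 81×0.18) = 0.291 mA, I_C = β·I_B = 23.3 mA.
Then V_CE = 15 − 23.3×0.47 − 23.5×0.18 = -0.171 V < 0.2 V — the active assumption fails.
Re-solve with V_CE = 0.2 V. KCL at the emitter: V_E/R_E = (V_BB−0.7−V_E)/R_B + (V_CC−0.2−V_E)/R_C, giving V_E = 4.14 V.
I_C = (V_CC − 0.2 − V_E)/R_C = (14.8 − 4.14)/0.47 = 22.7 mA.
Check: I_B = (8.6 − 4.14)/15 = 0.298 mA, and β·I_B = 23.8 mA > I_C, confirming saturation.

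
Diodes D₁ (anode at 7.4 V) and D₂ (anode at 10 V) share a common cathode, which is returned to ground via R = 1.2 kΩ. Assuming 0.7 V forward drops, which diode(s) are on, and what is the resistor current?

Assume both conduct. Then node N would need to be at both 7.4−0.7 = 6.7 V and 10−0.7 = 9.3 V, which is impossible.
Assume only D₂ conducts: V_N = 10 − 0.7 = 9.3 V, so I_R = 9.3/1.2 = 7.75 mA.
Check D₁: its anode-to-cathode voltage is 7.4 − 9.3 = -1.9 V < 0.7 V, so it is off. The assumption is consistent.

Only D₂ conducts; I_R ≈ 7.8 mA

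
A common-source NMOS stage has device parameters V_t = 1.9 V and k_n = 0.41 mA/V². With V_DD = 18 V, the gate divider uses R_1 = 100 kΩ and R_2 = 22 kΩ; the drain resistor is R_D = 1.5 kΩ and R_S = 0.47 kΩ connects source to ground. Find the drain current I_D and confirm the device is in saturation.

V_G = V_DD·R_2/(R_1+R_2) = 18×22/122 = 3.25 V.
Assume saturation: I_D = (k_n/2)(V_GS − V_t)² with V_GS = V_G − I_D·R_S = 3.25 − 0.47·I_D.
Substituting gives 0.0453·I_D² − 1.26·I_D + 0.371 = 0, with roots I_D = 0.298 or 27.5 mA.
The root I_D = 27.5 mA gives V_GS = -9.68 V ≤ V_t, so take I_D = 0.298 mA.
Then V_GS = 3.11 V and V_DS = V_DD − I_D(R_D+R_S) = 18 − 0.298×1.97 = 17.4 V.
Saturation requires V_DS ≥ V_GS − V_t = 1.21 V; 17.4 ≥ 1.21 ✓.

I_D ≈ 0.3 mA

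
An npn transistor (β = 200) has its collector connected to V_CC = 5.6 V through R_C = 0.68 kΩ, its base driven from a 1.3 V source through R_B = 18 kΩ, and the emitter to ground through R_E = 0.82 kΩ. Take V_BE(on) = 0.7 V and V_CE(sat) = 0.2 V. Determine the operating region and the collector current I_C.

active; I_C ≈ 0.66 mA

Assume active. Base-emitter loop: I_B = (V_BB − V_BE)/(R_B + (β+1)R_E) = (1.3 − 0.7)/(18 + 201×0.82) = 0.00328 mA.
I_C = β·I_B = 200×0.00328 = 0.656 mA.
V_CE = V_CC − I_C·R_C − I_E·R_E = 5.6 − 0.656×0.68 − 0.66×0.82 = 4.61 V > V_CE(sat), so the active-region assumption holds.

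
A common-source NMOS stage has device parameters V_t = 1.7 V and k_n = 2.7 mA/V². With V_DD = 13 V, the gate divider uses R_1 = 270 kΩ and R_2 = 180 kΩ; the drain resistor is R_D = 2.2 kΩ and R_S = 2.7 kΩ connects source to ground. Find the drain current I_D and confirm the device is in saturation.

V_G = V_DD·R_2/(R_1+R_2) = 13×180/450 = 5.2 V.
Assume saturation: I_D = (k_n/2)(V_GS − V_t)² with V_GS = V_G − I_D·R_S = 5.2 − 2.7·I_D.
Substituting gives 9.84·I_D² − 26.5·I_D + 16.5 = 0, with roots I_D = 0.981 or 1.71 mA.
The root I_D = 1.71 mA gives V_GS = 0.573 V ≤ V_t, so take I_D = 0.981 mA.
Then V_GS = 2.55 V and V_DS = V_DD − I_D(R_D+R_S) = 13 − 0.981×4.9 = 8.19 V.
Saturation requires V_DS ≥ V_GS − V_t = 0.852 V; 8.19 ≥ 0.852 ✓.

I_D ≈ 0.98 mA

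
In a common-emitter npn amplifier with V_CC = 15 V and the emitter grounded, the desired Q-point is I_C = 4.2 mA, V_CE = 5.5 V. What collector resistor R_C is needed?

R_C ≈ 2.3 kΩ

Collector loop: V_CC = I_C·R_C + V_CE.
R_C = (V_CC − V_CE)/I_C = (15 − 5.5)/4.2 = 2.26 kΩ.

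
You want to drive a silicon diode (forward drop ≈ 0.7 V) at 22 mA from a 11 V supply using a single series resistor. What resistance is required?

The resistor drops V_S − V_D = 11 − 0.7 = 10.3 V at 22 mA.
R = 10.3 V / 22 mA = 0.468 kΩ.

R ≈ 0.47 kΩ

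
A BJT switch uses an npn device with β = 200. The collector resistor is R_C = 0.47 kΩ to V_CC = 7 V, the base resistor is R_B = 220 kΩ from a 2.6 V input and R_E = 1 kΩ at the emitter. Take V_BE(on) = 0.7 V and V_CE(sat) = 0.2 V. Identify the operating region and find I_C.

Assume active. Base-emitter loop: I_B = (V_BB − V_BE)/(R_B + (β+1)R_E) = (2.6 − 0.7)/(220 + 201×1) = 0.00451 mA.
I_C = β·I_B = 200×0.00451 = 0.903 mA.
V_CE = V_CC − I_C·R_C − I_E·R_E = 7 − 0.903×0.47 − 0.907×1 = 5.67 V > V_CE(sat), so the active-region assumption holds.

active; I_C ≈ 0.9 mA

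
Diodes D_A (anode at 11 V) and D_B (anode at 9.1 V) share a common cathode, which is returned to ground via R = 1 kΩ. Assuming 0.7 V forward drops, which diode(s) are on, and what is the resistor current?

Assume both conduct. Then node N would need to be at both 11−0.7 = 10.3 V and 9.1−0.7 = 8.4 V, which is impossible.
Assume only D_A conducts: V_N = 11 − 0.7 = 10.3 V, so I_R = 10.3/1 = 10.3 mA.
Check D_B: its anode-to-cathode voltage is 9.1 − 10.3 = -1.2 V < 0.7 V, so it is off. The assumption is consistent.

Only D_A conducts; I_R ≈ 10 mA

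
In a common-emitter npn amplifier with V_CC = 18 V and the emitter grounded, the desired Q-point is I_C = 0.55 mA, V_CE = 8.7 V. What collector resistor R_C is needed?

Collector loop: V_CC = I_C·R_C + V_CE.
R_C = (V_CC − V_CE)/I_C = (18 − 8.7)/0.55 = 16.9 kΩ.

R_C ≈ 17 kΩ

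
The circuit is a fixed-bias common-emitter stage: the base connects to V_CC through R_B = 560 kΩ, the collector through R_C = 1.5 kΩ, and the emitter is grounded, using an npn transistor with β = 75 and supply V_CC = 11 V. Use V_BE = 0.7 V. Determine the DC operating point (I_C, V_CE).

I_C ≈ 1.4 mA, V_CE ≈ 8.9 V

Base loop: V_CC = I_B·R_B + V_BE, so I_B = (11 − 0.7)/560 kΩ = 0.0184 mA.
In the active region I_C = β·I_B = 75 × 0.0184 = 1.38 mA.
Collector loop: V_CE = V_CC − I_C·R_C = 11 − 1.38×1.5 = 8.93 V.
Since V_CE = 8.93 V > V_CE(sat) ≈ 0.2 V, the transistor is in the active region as assumed.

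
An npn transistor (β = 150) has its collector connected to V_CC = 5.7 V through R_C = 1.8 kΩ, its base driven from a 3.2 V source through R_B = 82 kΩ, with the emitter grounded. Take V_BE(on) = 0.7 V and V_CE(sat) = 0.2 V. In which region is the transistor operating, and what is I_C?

Assume active: I_B = (3.2 − 0.7)/82 = 0.0305 mA, giving I_C = β·I_B = 4.57 mA.
But then V_CE = 5.7 − 4.57×1.8 = -2.53 V < V_CE(sat) = 0.2 V — impossible in the active region.
So the transistor is saturated. With V_CE = 0.2 V, I_C = (V_CC − 0.2)/R_C = 5.5/1.8 = 3.06 mA.
Check: β·I_B = 4.57 mA > I_C = 3.06 mA, confirming saturation.

saturation; I_C ≈ 3.1 mA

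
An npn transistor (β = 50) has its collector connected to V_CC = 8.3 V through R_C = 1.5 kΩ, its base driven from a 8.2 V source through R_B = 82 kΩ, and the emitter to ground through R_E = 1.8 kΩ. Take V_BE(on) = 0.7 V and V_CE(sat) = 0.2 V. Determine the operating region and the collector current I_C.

active; I_C ≈ 2.2 mA

Assume active. Base-emitter loop: I_B = (V_BB − V_BE)/(R_B + (β+1)R_E) = (8.2 − 0.7)/(82 + 51×1.8) = 0.0432 mA.
I_C = β·I_B = 50×0.0432 = 2.16 mA.
V_CE = V_CC − I_C·R_C − I_E·R_E = 8.3 − 2.16×1.5 − 2.2×1.8 = 1.1 V > V_CE(sat), so the active-region assumption holds.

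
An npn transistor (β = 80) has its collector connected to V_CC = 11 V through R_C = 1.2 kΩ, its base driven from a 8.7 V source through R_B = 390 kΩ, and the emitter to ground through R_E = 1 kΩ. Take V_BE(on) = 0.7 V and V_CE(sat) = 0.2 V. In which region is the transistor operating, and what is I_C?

Assume active. Base-emitter loop: I_B = (V_BB − V_BE)/(R_B + (β+1)R_E) = (8.7 − 0.7)/(390 + 81×1) = 0.017 mA.
I_C = β·I_B = 80×0.017 = 1.36 mA.
V_CE = V_CC − I_C·R_C − I_E·R_E = 11 − 1.36×1.2 − 1.38×1 = 7.99 V > V_CE(sat), so the active-region assumption holds.

active; I_C ≈ 1.4 mA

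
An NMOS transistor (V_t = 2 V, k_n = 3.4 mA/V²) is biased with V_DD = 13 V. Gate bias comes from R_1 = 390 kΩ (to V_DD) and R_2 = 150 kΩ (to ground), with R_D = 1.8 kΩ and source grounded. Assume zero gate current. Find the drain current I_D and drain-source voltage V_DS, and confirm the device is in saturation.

V_G = V_DD·R_2/(R_1+R_2) = 13×150/540 = 3.61 V. With the source grounded, V_GS = V_G = 3.61 V.
Assume saturation: I_D = (k_n/2)(V_GS − V_t)² = (3.4/2)×(3.61 − 2)² = 1.7×1.61² = 4.41 mA.
V_DS = V_DD − I_D·R_D = 13 − 4.41×1.8 = 5.06 V.
Saturation requires V_DS ≥ V_GS − V_t = 1.61 V; 5.06 ≥ 1.61 ✓.

I_D ≈ 4.4 mA, V_DS ≈ 5.1 V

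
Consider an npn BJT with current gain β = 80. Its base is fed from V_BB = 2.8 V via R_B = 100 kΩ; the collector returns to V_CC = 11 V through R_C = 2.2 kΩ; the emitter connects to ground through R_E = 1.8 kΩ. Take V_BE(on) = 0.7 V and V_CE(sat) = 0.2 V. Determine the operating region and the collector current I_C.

Assume active. Base-emitter loop: I_B = (V_BB − V_BE)/(R_B + (β+1)R_E) = (2.8 − 0.7)/(100 + 81×1.8) = 0.00854 mA.
I_C = β·I_B = 80×0.00854 = 0.683 mA.
V_CE = V_CC − I_C·R_C − I_E·R_E = 11 − 0.683×2.2 − 0.692×1.8 = 8.25 V > V_CE(sat), so the active-region assumption holds.

active; I_C ≈ 0.68 mA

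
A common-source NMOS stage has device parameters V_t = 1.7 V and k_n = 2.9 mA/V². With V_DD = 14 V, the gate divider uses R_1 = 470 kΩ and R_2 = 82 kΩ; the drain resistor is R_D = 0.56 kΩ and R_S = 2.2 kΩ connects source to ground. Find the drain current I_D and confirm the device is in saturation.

I_D ≈ 0.072 mA

V_G = V_DD·R_2/(R_1+R_2) = 14×82/552 = 2.08 V.
Assume saturation: I_D = (k_n/2)(V_GS − V_t)² with V_GS = V_G − I_D·R_S = 2.08 − 2.2·I_D.
Substituting gives 7.02·I_D² − 3.42·I_D + 0.209 = 0, with roots I_D = 0.0716 or 0.416 mA.
The root I_D = 0.416 mA gives V_GS = 1.16 V ≤ V_t, so take I_D = 0.0716 mA.
Then V_GS = 1.92 V and V_DS = V_DD − I_D(R_D+R_S) = 14 − 0.0716×2.76 = 13.8 V.
Saturation requires V_DS ≥ V_GS − V_t = 0.222 V; 13.8 ≥ 0.222 ✓.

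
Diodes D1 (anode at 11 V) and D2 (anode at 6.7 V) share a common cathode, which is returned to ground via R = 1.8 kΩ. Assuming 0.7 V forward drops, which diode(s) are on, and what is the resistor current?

Only D1 conducts; I_R ≈ 5.7 mA

Assume both conduct. Then node N would need to be at both 11−0.7 = 10.3 V and 6.7−0.7 = 6 V, which is impossible.
Assume only D1 conducts: V_N = 11 − 0.7 = 10.3 V, so I_R = 10.3/1.8 = 5.72 mA.
Check D2: its anode-to-cathode voltage is 6.7 − 10.3 = -3.6 V < 0.7 V, so it is off. The assumption is consistent.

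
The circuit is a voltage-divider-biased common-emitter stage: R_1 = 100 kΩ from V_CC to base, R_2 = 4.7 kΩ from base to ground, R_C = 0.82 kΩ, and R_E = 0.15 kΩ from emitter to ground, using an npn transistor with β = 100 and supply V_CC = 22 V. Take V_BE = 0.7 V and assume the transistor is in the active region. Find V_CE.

V_CE ≈ 21 V

Thevenize the base divider: V_Th = V_CC·R_2/(R_1+R_2) = 22×4.7/105 = 0.988 V, R_Th = R_1‖R_2 = 4.49 kΩ.
Base-emitter loop: V_Th = I_B·R_Th + V_BE + (β+1)I_B·R_E, so I_B = (0.988 − 0.7) / (4.49 + 101×0.15) = 0.0146 mA.
I_C = β·I_B = 100×0.0146 = 1.46 mA, and I_E = (β+1)I_B = 1.48 mA.
V_CE = V_CC − I_C·R_C − I_E·R_E = 22 − 1.46×0.82 − 1.48×0.15 = 20.6 V.
V_CE = 20.6 V > 0.2 V confirms active-region operation.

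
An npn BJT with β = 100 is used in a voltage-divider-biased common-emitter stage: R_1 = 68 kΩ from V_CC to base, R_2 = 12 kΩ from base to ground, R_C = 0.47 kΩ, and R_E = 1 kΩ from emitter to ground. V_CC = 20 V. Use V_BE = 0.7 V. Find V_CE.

V_CE ≈ 17 V

Thevenize the base divider: V_Th = V_CC·R_2/(R_1+R_2) = 20×12/80 = 3 V, R_Th = R_1‖R_2 = 10.2 kΩ.
Base-emitter loop: V_Th = I_B·R_Th + V_BE + (β+1)I_B·R_E, so I_B = (3 − 0.7) / (10.2 + 101×1) = 0.0207 mA.
I_C = β·I_B = 100×0.0207 = 2.07 mA, and I_E = (β+1)I_B = 2.09 mA.
V_CE = V_CC − I_C·R_C − I_E·R_E = 20 − 2.07×0.47 − 2.09×1 = 16.9 V.
V_CE = 16.9 V > 0.2 V confirms active-region operation.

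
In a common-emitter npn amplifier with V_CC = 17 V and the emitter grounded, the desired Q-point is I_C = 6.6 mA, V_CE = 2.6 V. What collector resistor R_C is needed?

Collector loop: V_CC = I_C·R_C + V_CE.
R_C = (V_CC − V_CE)/I_C = (17 − 2.6)/6.6 = 2.18 kΩ.

R_C ≈ 2.2 kΩ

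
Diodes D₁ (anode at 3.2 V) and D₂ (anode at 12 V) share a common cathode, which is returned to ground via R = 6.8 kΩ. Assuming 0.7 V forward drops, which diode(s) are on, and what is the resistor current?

Only D₂ conducts; I_R ≈ 1.7 mA

Assume both conduct. Then node N would need to be at both 3.2−0.7 = 2.5 V and 12−0.7 = 11.3 V, which is impossible.
Assume only D₂ conducts: V_N = 12 − 0.7 = 11.3 V, so I_R = 11.3/6.8 = 1.66 mA.
Check D₁: its anode-to-cathode voltage is 3.2 − 11.3 = -8.1 V < 0.7 V, so it is off. The assumption is consistent.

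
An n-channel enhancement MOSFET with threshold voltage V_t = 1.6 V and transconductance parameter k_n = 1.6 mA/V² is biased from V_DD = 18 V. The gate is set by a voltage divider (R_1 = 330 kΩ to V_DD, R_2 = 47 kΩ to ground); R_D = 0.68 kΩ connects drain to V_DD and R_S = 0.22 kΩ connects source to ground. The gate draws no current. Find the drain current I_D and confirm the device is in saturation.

V_G = V_DD·R_2/(R_1+R_2) = 18×47/377 = 2.24 V.
Assume saturation: I_D = (k_n/2)(V_GS − V_t)² with V_GS = V_G − I_D·R_S = 2.24 − 0.22·I_D.
Substituting gives 0.0387·I_D² − 1.23·I_D + 0.332 = 0, with roots I_D = 0.273 or 31.4 mA.
The root I_D = 31.4 mA gives V_GS = -4.67 V ≤ V_t, so take I_D = 0.273 mA.
Then V_GS = 2.18 V and V_DS = V_DD − I_D(R_D+R_S) = 18 − 0.273×0.9 = 17.8 V.
Saturation requires V_DS ≥ V_GS − V_t = 0.584 V; 17.8 ≥ 0.584 ✓.

I_D ≈ 0.27 mA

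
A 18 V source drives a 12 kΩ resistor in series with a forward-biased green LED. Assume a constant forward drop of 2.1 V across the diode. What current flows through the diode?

I ≈ 1.3 mA

KVL around the loop: 18 = V_D + I·R = 2.1 + I × 12 kΩ.
So I = (18 − 2.1) / 12 kΩ = 15.9 / 12 = 1.32 mA.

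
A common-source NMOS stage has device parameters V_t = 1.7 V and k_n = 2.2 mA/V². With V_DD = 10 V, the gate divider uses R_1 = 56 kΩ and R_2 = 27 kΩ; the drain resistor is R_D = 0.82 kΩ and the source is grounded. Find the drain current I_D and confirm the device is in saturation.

V_G = V_DD·R_2/(R_1+R_2) = 10×27/83 = 3.25 V. With the source grounded, V_GS = V_G = 3.25 V.
Assume saturation: I_D = (k_n/2)(V_GS − V_t)² = (2.2/2)×(3.25 − 1.7)² = 1.1×1.55² = 2.65 mA.
V_DS = V_DD − I_D·R_D = 10 − 2.65×0.82 = 7.82 V.
Saturation requires V_DS ≥ V_GS − V_t = 1.55 V; 7.82 ≥ 1.55 ✓.

I_D ≈ 2.7 mA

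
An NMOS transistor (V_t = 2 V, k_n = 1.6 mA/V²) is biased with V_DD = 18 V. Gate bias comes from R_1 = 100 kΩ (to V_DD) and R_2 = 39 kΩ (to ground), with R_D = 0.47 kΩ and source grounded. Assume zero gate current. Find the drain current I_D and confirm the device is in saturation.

I_D ≈ 7.4 mA

V_G = V_DD·R_2/(R_1+R_2) = 18×39/139 = 5.05 V. With the source grounded, V_GS = V_G = 5.05 V.
Assume saturation: I_D = (k_n/2)(V_GS − V_t)² = (1.6/2)×(5.05 − 2)² = 0.8×3.05² = 7.44 mA.
V_DS = V_DD − I_D·R_D = 18 − 7.44×0.47 = 14.5 V.
Saturation requires V_DS ≥ V_GS − V_t = 3.05 V; 14.5 ≥ 3.05 ✓.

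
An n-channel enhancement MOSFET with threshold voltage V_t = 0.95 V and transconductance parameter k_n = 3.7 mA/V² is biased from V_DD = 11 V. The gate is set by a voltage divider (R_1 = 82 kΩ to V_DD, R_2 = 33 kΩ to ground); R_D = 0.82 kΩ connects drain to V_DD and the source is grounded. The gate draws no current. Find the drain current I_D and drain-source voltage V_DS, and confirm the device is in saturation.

V_G = V_DD·R_2/(R_1+R_2) = 11×33/115 = 3.16 V. With the source grounded, V_GS = V_G = 3.16 V.
Assume saturation: I_D = (k_n/2)(V_GS − V_t)² = (3.7/2)×(3.16 − 0.95)² = 1.85×2.21² = 9.01 mA.
V_DS = V_DD − I_D·R_D = 11 − 9.01×0.82 = 3.61 V.
Saturation requires V_DS ≥ V_GS − V_t = 2.21 V; 3.61 ≥ 2.21 ✓.

I_D ≈ 9 mA, V_DS ≈ 3.6 V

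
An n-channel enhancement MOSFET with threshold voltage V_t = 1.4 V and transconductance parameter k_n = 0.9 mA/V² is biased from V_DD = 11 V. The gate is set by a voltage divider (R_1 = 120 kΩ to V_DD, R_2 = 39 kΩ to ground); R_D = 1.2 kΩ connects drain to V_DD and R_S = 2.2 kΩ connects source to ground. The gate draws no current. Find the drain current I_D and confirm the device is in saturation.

I_D ≈ 0.25 mA

V_G = V_DD·R_2/(R_1+R_2) = 11×39/159 = 2.7 V.
Assume saturation: I_D = (k_n/2)(V_GS − V_t)² with V_GS = V_G − I_D·R_S = 2.7 − 2.2·I_D.
Substituting gives 2.18·I_D² − 3.57·I_D + 0.758 = 0, with roots I_D = 0.251 or 1.39 mA.
The root I_D = 1.39 mA gives V_GS = -0.357 V ≤ V_t, so take I_D = 0.251 mA.
Then V_GS = 2.15 V and V_DS = V_DD − I_D(R_D+R_S) = 11 − 0.251×3.4 = 10.1 V.
Saturation requires V_DS ≥ V_GS − V_t = 0.746 V; 10.1 ≥ 0.746 ✓.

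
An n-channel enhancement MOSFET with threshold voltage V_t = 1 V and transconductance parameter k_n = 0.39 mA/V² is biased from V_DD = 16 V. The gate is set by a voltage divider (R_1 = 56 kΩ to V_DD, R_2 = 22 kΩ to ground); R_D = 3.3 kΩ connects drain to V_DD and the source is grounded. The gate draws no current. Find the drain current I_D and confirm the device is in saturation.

I_D ≈ 2.4 mA

V_G = V_DD·R_2/(R_1+R_2) = 16×22/78 = 4.51 V. With the source grounded, V_GS = V_G = 4.51 V.
Assume saturation: I_D = (k_n/2)(V_GS − V_t)² = (0.39/2)×(4.51 − 1)² = 0.195×3.51² = 2.41 mA.
V_DS = V_DD − I_D·R_D = 16 − 2.41×3.3 = 8.06 V.
Saturation requires V_DS ≥ V_GS − V_t = 3.51 V; 8.06 ≥ 3.51 ✓.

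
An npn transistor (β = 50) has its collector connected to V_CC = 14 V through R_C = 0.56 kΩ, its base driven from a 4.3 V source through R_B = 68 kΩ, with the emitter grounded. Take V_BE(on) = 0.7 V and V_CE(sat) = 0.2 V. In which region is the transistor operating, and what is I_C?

Assume active. Base-emitter loop: I_B = (V_BB − V_BE)/R_B = (4.3 − 0.7)/68 = 0.0529 mA.
I_C = β·I_B = 50×0.0529 = 2.65 mA.
V_CE = V_CC − I_C·R_C = 14 − 2.65×0.56 = 12.5 V > V_CE(sat), so the active-region assumption holds.

active; I_C ≈ 2.6 mA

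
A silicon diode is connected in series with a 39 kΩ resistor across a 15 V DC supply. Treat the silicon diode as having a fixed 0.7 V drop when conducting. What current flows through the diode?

KVL around the loop: 15 = V_D + I·R = 0.7 + I × 39 kΩ.
So I = (15 − 0.7) / 39 kΩ = 14.3 / 39 = 0.367 mA.

I ≈ 0.37 mA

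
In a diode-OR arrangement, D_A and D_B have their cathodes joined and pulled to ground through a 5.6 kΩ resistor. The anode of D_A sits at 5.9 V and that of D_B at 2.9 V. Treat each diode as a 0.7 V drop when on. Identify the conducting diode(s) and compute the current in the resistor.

Assume both conduct. Then node N would need to be at both 5.9−0.7 = 5.2 V and 2.9−0.7 = 2.2 V, which is impossible.
Assume only D_A conducts: V_N = 5.9 − 0.7 = 5.2 V, so I_R = 5.2/5.6 = 0.929 mA.
Check D_B: its anode-to-cathode voltage is 2.9 − 5.2 = -2.3 V < 0.7 V, so it is off. The assumption is consistent.

Only D_A conducts; I_R ≈ 0.93 mA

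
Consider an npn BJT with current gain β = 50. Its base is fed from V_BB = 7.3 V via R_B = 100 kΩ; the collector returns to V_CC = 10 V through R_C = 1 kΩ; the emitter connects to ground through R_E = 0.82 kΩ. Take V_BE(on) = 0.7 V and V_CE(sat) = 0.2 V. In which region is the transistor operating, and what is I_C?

active; I_C ≈ 2.3 mA

Assume active. Base-emitter loop: I_B = (V_BB − V_BE)/(R_B + (β+1)R_E) = (7.3 − 0.7)/(100 + 51×0.82) = 0.0465 mA.
I_C = β·I_B = 50×0.0465 = 2.33 mA.
V_CE = V_CC − I_C·R_C − I_E·R_E = 10 − 2.33×1 − 2.37×0.82 = 5.73 V > V_CE(sat), so the active-region assumption holds.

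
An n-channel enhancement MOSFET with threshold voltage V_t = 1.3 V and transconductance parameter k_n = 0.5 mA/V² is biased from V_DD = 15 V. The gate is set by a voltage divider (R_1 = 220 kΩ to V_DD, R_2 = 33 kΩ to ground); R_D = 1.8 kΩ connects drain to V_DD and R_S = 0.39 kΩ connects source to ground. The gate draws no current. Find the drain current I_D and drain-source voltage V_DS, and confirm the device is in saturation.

V_G = V_DD·R_2/(R_1+R_2) = 15×33/253 = 1.96 V.
Assume saturation: I_D = (k_n/2)(V_GS − V_t)² with V_GS = V_G − I_D·R_S = 1.96 − 0.39·I_D.
Substituting gives 0.038·I_D² − 1.13·I_D + 0.108 = 0, with roots I_D = 0.0958 or 29.6 mA.
The root I_D = 29.6 mA gives V_GS = -9.58 V ≤ V_t, so take I_D = 0.0958 mA.
Then V_GS = 1.92 V and V_DS = V_DD − I_D(R_D+R_S) = 15 − 0.0958×2.19 = 14.8 V.
Saturation requires V_DS ≥ V_GS − V_t = 0.619 V; 14.8 ≥ 0.619 ✓.

I_D ≈ 0.096 mA, V_DS ≈ 15 V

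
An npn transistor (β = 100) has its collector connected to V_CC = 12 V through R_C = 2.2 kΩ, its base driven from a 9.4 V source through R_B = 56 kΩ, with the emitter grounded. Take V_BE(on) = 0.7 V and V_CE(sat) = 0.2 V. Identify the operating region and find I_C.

Assume active: I_B = (9.4 − 0.7)/56 = 0.155 mA, giving I_C = β·I_B = 15.5 mA.
But then V_CE = 12 − 15.5×2.2 = -22.2 V < V_CE(sat) = 0.2 V — impossible in the active region.
So the transistor is saturated. With V_CE = 0.2 V, I_C = (V_CC − 0.2)/R_C = 11.8/2.2 = 5.36 mA.
Check: β·I_B = 15.5 mA > I_C = 5.36 mA, confirming saturation.

saturation; I_C ≈ 5.4 mA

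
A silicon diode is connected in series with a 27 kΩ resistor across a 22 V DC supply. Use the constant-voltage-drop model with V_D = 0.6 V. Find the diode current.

KVL around the loop: 22 = V_D + I·R = 0.6 + I × 27 kΩ.
So I = (22 − 0.6) / 27 kΩ = 21.4 / 27 = 0.793 mA.

I ≈ 0.79 mA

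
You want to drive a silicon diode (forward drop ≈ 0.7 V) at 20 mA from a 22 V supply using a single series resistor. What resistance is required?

The resistor drops V_S − V_D = 22 − 0.7 = 21.3 V at 20 mA.
R = 21.3 V / 20 mA = 1.06 kΩ.

R ≈ 1.1 kΩ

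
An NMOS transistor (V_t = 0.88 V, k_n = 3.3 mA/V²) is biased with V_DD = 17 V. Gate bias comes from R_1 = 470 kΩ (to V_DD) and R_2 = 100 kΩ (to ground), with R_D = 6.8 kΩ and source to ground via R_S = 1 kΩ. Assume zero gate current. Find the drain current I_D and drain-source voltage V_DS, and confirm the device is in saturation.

V_G = V_DD·R_2/(R_1+R_2) = 17×100/570 = 2.98 V.
Assume saturation: I_D = (k_n/2)(V_GS − V_t)² with V_GS = V_G − I_D·R_S = 2.98 − 1·I_D.
Substituting gives 1.65·I_D² − 7.94·I_D + 7.29 = 0, with roots I_D = 1.24 or 3.57 mA.
The root I_D = 3.57 mA gives V_GS = -0.592 V ≤ V_t, so take I_D = 1.24 mA.
Then V_GS = 1.75 V and V_DS = V_DD − I_D(R_D+R_S) = 17 − 1.24×7.8 = 7.35 V.
Saturation requires V_DS ≥ V_GS − V_t = 0.866 V; 7.35 ≥ 0.866 ✓.

I_D ≈ 1.2 mA, V_DS ≈ 7.4 V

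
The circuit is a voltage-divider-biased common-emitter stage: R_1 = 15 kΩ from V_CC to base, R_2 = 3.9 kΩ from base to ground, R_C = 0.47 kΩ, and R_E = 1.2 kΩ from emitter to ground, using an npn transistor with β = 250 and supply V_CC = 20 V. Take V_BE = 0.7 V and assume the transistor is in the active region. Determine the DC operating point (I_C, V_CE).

Thevenize the base divider: V_Th = V_CC·R_2/(R_1+R_2) = 20×3.9/18.9 = 4.13 V, R_Th = R_1‖R_2 = 3.1 kΩ.
Base-emitter loop: V_Th = I_B·R_Th + V_BE + (β+1)I_B·R_E, so I_B = (4.13 − 0.7) / (3.1 + 251×1.2) = 0.0113 mA.
I_C = β·I_B = 250×0.0113 = 2.82 mA, and I_E = (β+1)I_B = 2.83 mA.
V_CE = V_CC − I_C·R_C − I_E·R_E = 20 − 2.82×0.47 − 2.83×1.2 = 15.3 V.
V_CE = 15.3 V > 0.2 V confirms active-region operation.

I_C ≈ 2.8 mA, V_CE ≈ 15 V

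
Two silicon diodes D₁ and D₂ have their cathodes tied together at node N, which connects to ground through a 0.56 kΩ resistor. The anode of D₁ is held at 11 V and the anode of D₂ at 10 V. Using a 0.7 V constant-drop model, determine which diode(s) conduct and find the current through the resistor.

Assume both conduct. Then node N would need to be at both 11−0.7 = 10.3 V and 10−0.7 = 9.3 V, which is impossible.
Assume only D₁ conducts: V_N = 11 − 0.7 = 10.3 V, so I_R = 10.3/0.56 = 18.4 mA.
Check D₂: its anode-to-cathode voltage is 10 − 10.3 = -0.3 V < 0.7 V, so it is off. The assumption is consistent.

Only D₁ conducts; I_R ≈ 18 mA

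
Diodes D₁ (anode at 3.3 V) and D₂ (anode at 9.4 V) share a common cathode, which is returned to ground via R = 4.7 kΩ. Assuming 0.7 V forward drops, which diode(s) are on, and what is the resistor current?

Assume both conduct. Then node N would need to be at both 3.3−0.7 = 2.6 V and 9.4−0.7 = 8.7 V, which is impossible.
Assume only D₂ conducts: V_N = 9.4 − 0.7 = 8.7 V, so I_R = 8.7/4.7 = 1.85 mA.
Check D₁: its anode-to-cathode voltage is 3.3 − 8.7 = -5.4 V < 0.7 V, so it is off. The assumption is consistent.

Only D₂ conducts; I_R ≈ 1.9 mA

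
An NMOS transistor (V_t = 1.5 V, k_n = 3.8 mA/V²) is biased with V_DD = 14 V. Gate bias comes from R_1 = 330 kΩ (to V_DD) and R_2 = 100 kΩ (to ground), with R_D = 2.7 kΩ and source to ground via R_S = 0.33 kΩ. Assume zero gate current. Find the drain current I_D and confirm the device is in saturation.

I_D ≈ 2.1 mA

V_G = V_DD·R_2/(R_1+R_2) = 14×100/430 = 3.26 V.
Assume saturation: I_D = (k_n/2)(V_GS − V_t)² with V_GS = V_G − I_D·R_S = 3.26 − 0.33·I_D.
Substituting gives 0.207·I_D² − 3.2·I_D + 5.86 = 0, with roots I_D = 2.12 or 13.4 mA.
The root I_D = 13.4 mA gives V_GS = -1.15 V ≤ V_t, so take I_D = 2.12 mA.
Then V_GS = 2.56 V and V_DS = V_DD − I_D(R_D+R_S) = 14 − 2.12×3.03 = 7.58 V.
Saturation requires V_DS ≥ V_GS − V_t = 1.06 V; 7.58 ≥ 1.06 ✓.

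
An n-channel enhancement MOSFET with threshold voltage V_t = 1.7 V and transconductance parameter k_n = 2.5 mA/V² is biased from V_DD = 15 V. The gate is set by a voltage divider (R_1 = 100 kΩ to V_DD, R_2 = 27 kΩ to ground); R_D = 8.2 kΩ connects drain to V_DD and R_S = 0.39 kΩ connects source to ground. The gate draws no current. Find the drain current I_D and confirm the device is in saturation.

V_G = V_DD·R_2/(R_1+R_2) = 15×27/127 = 3.19 V.
Assume saturation: I_D = (k_n/2)(V_GS − V_t)² with V_GS = V_G − I_D·R_S = 3.19 − 0.39·I_D.
Substituting gives 0.19·I_D² − 2.45·I_D + 2.77 = 0, with roots I_D = 1.25 or 11.6 mA.
The root I_D = 11.6 mA gives V_GS = -1.35 V ≤ V_t, so take I_D = 1.25 mA.
Then V_GS = 2.7 V and V_DS = V_DD − I_D(R_D+R_S) = 15 − 1.25×8.59 = 4.25 V.
Saturation requires V_DS ≥ V_GS − V_t = 1 V; 4.25 ≥ 1 ✓.

I_D ≈ 1.3 mA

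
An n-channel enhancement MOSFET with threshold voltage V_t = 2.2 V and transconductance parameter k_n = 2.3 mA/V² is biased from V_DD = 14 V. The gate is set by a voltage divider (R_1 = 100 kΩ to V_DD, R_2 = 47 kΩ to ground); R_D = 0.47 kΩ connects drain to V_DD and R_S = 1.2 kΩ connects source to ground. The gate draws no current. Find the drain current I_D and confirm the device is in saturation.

I_D ≈ 1.1 mA

V_G = V_DD·R_2/(R_1+R_2) = 14×47/147 = 4.48 V.
Assume saturation: I_D = (k_n/2)(V_GS − V_t)² with V_GS = V_G − I_D·R_S = 4.48 − 1.2·I_D.
Substituting gives 1.66·I_D² − 7.28·I_D + 5.96 = 0, with roots I_D = 1.09 or 3.31 mA.
The root I_D = 3.31 mA gives V_GS = 0.503 V ≤ V_t, so take I_D = 1.09 mA.
Then V_GS = 3.17 V and V_DS = V_DD − I_D(R_D+R_S) = 14 − 1.09×1.67 = 12.2 V.
Saturation requires V_DS ≥ V_GS − V_t = 0.972 V; 12.2 ≥ 0.972 ✓.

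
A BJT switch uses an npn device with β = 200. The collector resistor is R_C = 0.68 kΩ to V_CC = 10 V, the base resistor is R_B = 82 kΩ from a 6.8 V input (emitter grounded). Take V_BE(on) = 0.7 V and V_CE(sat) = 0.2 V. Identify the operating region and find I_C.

saturation; I_C ≈ 14 mA

Assume active: I_B = (6.8 − 0.7)/82 = 0.0744 mA, giving I_C = β·I_B = 14.9 mA.
But then V_CE = 10 − 14.9×0.68 = -0.117 V < V_CE(sat) = 0.2 V — impossible in the active region.
So the transistor is saturated. With V_CE = 0.2 V, I_C = (V_CC − 0.2)/R_C = 9.8/0.68 = 14.4 mA.
Check: β·I_B = 14.9 mA > I_C = 14.4 mA, confirming saturation.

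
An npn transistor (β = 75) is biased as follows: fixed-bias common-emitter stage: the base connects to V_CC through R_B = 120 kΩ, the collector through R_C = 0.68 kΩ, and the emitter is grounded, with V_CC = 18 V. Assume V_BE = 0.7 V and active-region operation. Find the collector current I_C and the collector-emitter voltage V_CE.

Base loop: V_CC = I_B·R_B + V_BE, so I_B = (18 − 0.7)/120 kΩ = 0.144 mA.
In the active region I_C = β·I_B = 75 × 0.144 = 10.8 mA.
Collector loop: V_CE = V_CC − I_C·R_C = 18 − 10.8×0.68 = 10.6 V.
Since V_CE = 10.6 V > V_CE(sat) ≈ 0.2 V, the transistor is in the active region as assumed.

I_C ≈ 11 mA, V_CE ≈ 11 V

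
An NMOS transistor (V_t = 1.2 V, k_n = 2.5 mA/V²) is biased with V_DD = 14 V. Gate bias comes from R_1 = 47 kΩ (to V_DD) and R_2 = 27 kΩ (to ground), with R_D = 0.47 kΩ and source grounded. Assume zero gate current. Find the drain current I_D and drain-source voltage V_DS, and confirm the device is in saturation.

I_D ≈ 19 mA, V_DS ≈ 5 V

V_G = V_DD·R_2/(R_1+R_2) = 14×27/74 = 5.11 V. With the source grounded, V_GS = V_G = 5.11 V.
Assume saturation: I_D = (k_n/2)(V_GS − V_t)² = (2.5/2)×(5.11 − 1.2)² = 1.25×3.91² = 19.1 mA.
V_DS = V_DD − I_D·R_D = 14 − 19.1×0.47 = 5.03 V.
Saturation requires V_DS ≥ V_GS − V_t = 3.91 V; 5.03 ≥ 3.91 ✓.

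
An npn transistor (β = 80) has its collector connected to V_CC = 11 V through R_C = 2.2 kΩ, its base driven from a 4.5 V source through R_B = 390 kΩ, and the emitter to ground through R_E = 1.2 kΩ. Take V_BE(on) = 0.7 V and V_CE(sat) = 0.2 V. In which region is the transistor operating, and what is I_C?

active; I_C ≈ 0.62 mA

Assume active. Base-emitter loop: I_B = (V_BB − V_BE)/(R_B + (β+1)R_E) = (4.5 − 0.7)/(390 + 81×1.2) = 0.0078 mA.
I_C = β·I_B = 80×0.0078 = 0.624 mA.
V_CE = V_CC − I_C·R_C − I_E·R_E = 11 − 0.624×2.2 − 0.632×1.2 = 8.87 V > V_CE(sat), so the active-region assumption holds.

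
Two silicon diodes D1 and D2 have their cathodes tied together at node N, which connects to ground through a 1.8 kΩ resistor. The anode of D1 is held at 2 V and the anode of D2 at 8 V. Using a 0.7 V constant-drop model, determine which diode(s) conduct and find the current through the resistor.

Only D2 conducts; I_R ≈ 4.1 mA

Assume both conduct. Then node N would need to be at both 2−0.7 = 1.3 V and 8−0.7 = 7.3 V, which is impossible.
Assume only D2 conducts: V_N = 8 − 0.7 = 7.3 V, so I_R = 7.3/1.8 = 4.06 mA.
Check D1: its anode-to-cathode voltage is 2 − 7.3 = -5.3 V < 0.7 V, so it is off. The assumption is consistent.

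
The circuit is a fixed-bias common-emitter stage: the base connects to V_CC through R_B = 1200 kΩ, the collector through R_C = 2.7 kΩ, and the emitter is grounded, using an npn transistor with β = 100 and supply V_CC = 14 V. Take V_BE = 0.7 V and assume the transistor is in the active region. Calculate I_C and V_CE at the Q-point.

I_C ≈ 1.1 mA, V_CE ≈ 11 V

Base loop: V_CC = I_B·R_B + V_BE, so I_B = (14 − 0.7)/1200 kΩ = 0.0111 mA.
In the active region I_C = β·I_B = 100 × 0.0111 = 1.11 mA.
Collector loop: V_CE = V_CC − I_C·R_C = 14 − 1.11×2.7 = 11 V.
Since V_CE = 11 V > V_CE(sat) ≈ 0.2 V, the transistor is in the active region as assumed.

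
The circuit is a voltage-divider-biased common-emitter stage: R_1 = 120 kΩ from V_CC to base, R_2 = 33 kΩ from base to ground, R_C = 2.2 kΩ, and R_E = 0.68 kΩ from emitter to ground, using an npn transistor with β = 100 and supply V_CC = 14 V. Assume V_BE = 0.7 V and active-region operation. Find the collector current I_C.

Thevenize the base divider: V_Th = V_CC·R_2/(R_1+R_2) = 14×33/153 = 3.02 V, R_Th = R_1‖R_2 = 25.9 kΩ.
Base-emitter loop: V_Th = I_B·R_Th + V_BE + (β+1)I_B·R_E, so I_B = (3.02 − 0.7) / (25.9 + 101×0.68) = 0.0245 mA.
I_C = β·I_B = 100×0.0245 = 2.45 mA, and I_E = (β+1)I_B = 2.48 mA.
V_CE = V_CC − I_C·R_C − I_E·R_E = 14 − 2.45×2.2 − 2.48×0.68 = 6.92 V.
V_CE = 6.92 V > 0.2 V confirms active-region operation.

I_C ≈ 2.5 mA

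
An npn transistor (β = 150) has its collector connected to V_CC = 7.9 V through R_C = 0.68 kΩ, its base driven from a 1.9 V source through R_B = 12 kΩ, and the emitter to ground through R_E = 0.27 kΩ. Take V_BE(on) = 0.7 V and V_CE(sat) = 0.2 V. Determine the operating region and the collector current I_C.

active; I_C ≈ 3.4 mA

Assume active. Base-emitter loop: I_B = (V_BB − V_BE)/(R_B + (β+1)R_E) = (1.9 − 0.7)/(12 + 151×0.27) = 0.0227 mA.
I_C = β·I_B = 150×0.0227 = 3.41 mA.
V_CE = V_CC − I_C·R_C − I_E·R_E = 7.9 − 3.41×0.68 − 3.43×0.27 = 4.65 V > V_CE(sat), so the active-region assumption holds.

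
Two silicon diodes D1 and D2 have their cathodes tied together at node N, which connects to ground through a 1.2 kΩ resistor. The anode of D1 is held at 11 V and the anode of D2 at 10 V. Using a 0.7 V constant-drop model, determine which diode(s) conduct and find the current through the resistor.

Only D1 conducts; I_R ≈ 8.6 mA

Assume both conduct. Then node N would need to be at both 11−0.7 = 10.3 V and 10−0.7 = 9.3 V, which is impossible.
Assume only D1 conducts: V_N = 11 − 0.7 = 10.3 V, so I_R = 10.3/1.2 = 8.58 mA.
Check D2: its anode-to-cathode voltage is 10 − 10.3 = -0.3 V < 0.7 V, so it is off. The assumption is consistent.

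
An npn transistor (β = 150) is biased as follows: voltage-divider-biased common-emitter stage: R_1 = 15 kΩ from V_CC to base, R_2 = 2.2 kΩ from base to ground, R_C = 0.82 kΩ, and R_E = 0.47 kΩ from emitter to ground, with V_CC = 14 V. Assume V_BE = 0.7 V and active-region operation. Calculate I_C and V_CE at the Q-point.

I_C ≈ 2.2 mA, V_CE ≈ 11 V

Thevenize the base divider: V_Th = V_CC·R_2/(R_1+R_2) = 14×2.2/17.2 = 1.79 V, R_Th = R_1‖R_2 = 1.92 kΩ.
Base-emitter loop: V_Th = I_B·R_Th + V_BE + (β+1)I_B·R_E, so I_B = (1.79 − 0.7) / (1.92 + 151×0.47) = 0.015 mA.
I_C = β·I_B = 150×0.015 = 2.24 mA, and I_E = (β+1)I_B = 2.26 mA.
V_CE = V_CC − I_C·R_C − I_E·R_E = 14 − 2.24×0.82 − 2.26×0.47 = 11.1 V.
V_CE = 11.1 V > 0.2 V confirms active-region operation.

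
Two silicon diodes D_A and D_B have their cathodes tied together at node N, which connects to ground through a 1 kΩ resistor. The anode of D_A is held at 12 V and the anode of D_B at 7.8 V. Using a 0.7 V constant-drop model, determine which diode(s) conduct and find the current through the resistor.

Only D_A conducts; I_R ≈ 11 mA

Assume both conduct. Then node N would need to be at both 12−0.7 = 11.3 V and 7.8−0.7 = 7.1 V, which is impossible.
Assume only D_A conducts: V_N = 12 − 0.7 = 11.3 V, so I_R = 11.3/1 = 11.3 mA.
Check D_B: its anode-to-cathode voltage is 7.8 − 11.3 = -3.5 V < 0.7 V, so it is off. The assumption is consistent.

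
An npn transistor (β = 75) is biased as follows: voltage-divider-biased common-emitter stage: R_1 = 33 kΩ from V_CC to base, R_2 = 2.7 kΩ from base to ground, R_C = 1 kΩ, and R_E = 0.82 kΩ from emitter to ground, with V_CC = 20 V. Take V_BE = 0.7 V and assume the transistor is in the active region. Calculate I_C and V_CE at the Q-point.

Thevenize the base divider: V_Th = V_CC·R_2/(R_1+R_2) = 20×2.7/35.7 = 1.51 V, R_Th = R_1‖R_2 = 2.5 kΩ.
Base-emitter loop: V_Th = I_B·R_Th + V_BE + (β+1)I_B·R_E, so I_B = (1.51 − 0.7) / (2.5 + 76×0.82) = 0.0125 mA.
I_C = β·I_B = 75×0.0125 = 0.94 mA, and I_E = (β+1)I_B = 0.953 mA.
V_CE = V_CC − I_C·R_C − I_E·R_E = 20 − 0.94×1 − 0.953×0.82 = 18.3 V.
V_CE = 18.3 V > 0.2 V confirms active-region operation.

I_C ≈ 0.94 mA, V_CE ≈ 18 V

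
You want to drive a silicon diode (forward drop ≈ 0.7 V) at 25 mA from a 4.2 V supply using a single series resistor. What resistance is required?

R ≈ 0.14 kΩ

The resistor drops V_S − V_D = 4.2 − 0.7 = 3.5 V at 25 mA.
R = 3.5 V / 25 mA = 0.14 kΩ.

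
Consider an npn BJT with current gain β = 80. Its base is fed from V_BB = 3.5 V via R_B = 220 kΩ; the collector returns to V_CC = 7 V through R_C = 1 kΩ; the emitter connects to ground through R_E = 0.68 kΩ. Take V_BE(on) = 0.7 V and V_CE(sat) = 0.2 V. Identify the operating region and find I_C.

active; I_C ≈ 0.81 mA

Assume active. Base-emitter loop: I_B = (V_BB − V_BE)/(R_B + (β+1)R_E) = (3.5 − 0.7)/(220 + 81×0.68) = 0.0102 mA.
I_C = β·I_B = 80×0.0102 = 0.814 mA.
V_CE = V_CC − I_C·R_C − I_E·R_E = 7 − 0.814×1 − 0.824×0.68 = 5.63 V > V_CE(sat), so the active-region assumption holds.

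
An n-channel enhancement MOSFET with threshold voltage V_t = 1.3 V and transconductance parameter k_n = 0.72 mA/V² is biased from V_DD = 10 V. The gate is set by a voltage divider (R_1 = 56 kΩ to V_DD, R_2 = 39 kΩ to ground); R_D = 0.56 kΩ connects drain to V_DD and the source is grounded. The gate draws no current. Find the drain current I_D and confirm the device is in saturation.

V_G = V_DD·R_2/(R_1+R_2) = 10×39/95 = 4.11 V. With the source grounded, V_GS = V_G = 4.11 V.
Assume saturation: I_D = (k_n/2)(V_GS − V_t)² = (0.72/2)×(4.11 − 1.3)² = 0.36×2.81² = 2.83 mA.
V_DS = V_DD − I_D·R_D = 10 − 2.83×0.56 = 8.41 V.
Saturation requires V_DS ≥ V_GS − V_t = 2.81 V; 8.41 ≥ 2.81 ✓.

I_D ≈ 2.8 mA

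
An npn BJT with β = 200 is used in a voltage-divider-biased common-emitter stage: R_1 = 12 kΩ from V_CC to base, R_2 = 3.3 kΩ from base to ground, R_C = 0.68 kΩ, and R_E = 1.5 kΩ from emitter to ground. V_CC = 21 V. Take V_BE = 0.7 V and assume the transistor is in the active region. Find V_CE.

Thevenize the base divider: V_Th = V_CC·R_2/(R_1+R_2) = 21×3.3/15.3 = 4.53 V, R_Th = R_1‖R_2 = 2.59 kΩ.
Base-emitter loop: V_Th = I_B·R_Th + V_BE + (β+1)I_B·R_E, so I_B = (4.53 − 0.7) / (2.59 + 201×1.5) = 0.0126 mA.
I_C = β·I_B = 200×0.0126 = 2.52 mA, and I_E = (β+1)I_B = 2.53 mA.
V_CE = V_CC − I_C·R_C − I_E·R_E = 21 − 2.52×0.68 − 2.53×1.5 = 15.5 V.
V_CE = 15.5 V > 0.2 V confirms active-region operation.

V_CE ≈ 15 V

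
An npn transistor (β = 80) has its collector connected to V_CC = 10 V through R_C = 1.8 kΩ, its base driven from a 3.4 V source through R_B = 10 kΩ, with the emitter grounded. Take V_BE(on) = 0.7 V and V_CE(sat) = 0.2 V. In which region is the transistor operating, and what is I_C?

Assume active: I_B = (3.4 − 0.7)/10 = 0.27 mA, giving I_C = β·I_B = 21.6 mA.
But then V_CE = 10 − 21.6×1.8 = -28.9 V < V_CE(sat) = 0.2 V — impossible in the active region.
So the transistor is saturated. With V_CE = 0.2 V, I_C = (V_CC − 0.2)/R_C = 9.8/1.8 = 5.44 mA.
Check: β·I_B = 21.6 mA > I_C = 5.44 mA, confirming saturation.

saturation; I_C ≈ 5.4 mA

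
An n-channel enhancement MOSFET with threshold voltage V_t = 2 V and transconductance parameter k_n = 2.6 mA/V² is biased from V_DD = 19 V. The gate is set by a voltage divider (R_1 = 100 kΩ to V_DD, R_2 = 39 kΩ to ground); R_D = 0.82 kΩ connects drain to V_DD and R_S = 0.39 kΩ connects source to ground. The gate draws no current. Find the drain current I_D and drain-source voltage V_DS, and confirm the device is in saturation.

V_G = V_DD·R_2/(R_1+R_2) = 19×39/139 = 5.33 V.
Assume saturation: I_D = (k_n/2)(V_GS − V_t)² with V_GS = V_G − I_D·R_S = 5.33 − 0.39·I_D.
Substituting gives 0.198·I_D² − 4.38·I_D + 14.4 = 0, with roots I_D = 4.03 or 18.1 mA.
The root I_D = 18.1 mA gives V_GS = -1.73 V ≤ V_t, so take I_D = 4.03 mA.
Then V_GS = 3.76 V and V_DS = V_DD − I_D(R_D+R_S) = 19 − 4.03×1.21 = 14.1 V.
Saturation requires V_DS ≥ V_GS − V_t = 1.76 V; 14.1 ≥ 1.76 ✓.

I_D ≈ 4 mA, V_DS ≈ 14 V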